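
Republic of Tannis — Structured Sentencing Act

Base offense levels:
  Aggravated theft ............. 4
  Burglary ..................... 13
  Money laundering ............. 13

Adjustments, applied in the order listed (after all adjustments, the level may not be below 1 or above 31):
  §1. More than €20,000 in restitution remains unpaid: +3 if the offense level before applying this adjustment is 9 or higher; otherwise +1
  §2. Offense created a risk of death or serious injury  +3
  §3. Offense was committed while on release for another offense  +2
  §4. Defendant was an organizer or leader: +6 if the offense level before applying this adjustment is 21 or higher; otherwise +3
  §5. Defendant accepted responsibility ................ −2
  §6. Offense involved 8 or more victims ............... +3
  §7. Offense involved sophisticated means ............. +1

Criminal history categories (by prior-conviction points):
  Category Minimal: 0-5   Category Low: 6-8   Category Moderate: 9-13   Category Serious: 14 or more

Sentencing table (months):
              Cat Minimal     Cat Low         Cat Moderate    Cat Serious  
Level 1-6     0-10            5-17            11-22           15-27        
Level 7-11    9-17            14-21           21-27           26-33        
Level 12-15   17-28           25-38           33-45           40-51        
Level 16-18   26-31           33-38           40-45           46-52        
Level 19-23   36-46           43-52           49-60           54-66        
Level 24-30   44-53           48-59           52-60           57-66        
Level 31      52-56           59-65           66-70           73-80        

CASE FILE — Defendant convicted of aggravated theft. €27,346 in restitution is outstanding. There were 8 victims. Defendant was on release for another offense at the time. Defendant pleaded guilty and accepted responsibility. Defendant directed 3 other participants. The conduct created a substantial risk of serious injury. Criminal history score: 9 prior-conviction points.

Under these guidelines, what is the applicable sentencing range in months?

33-45 months

Base offense level for aggravated theft: 4.
§1 applies (level before this adjustment is 4 < 9, so +1): 4 + 1 = 5.
§2 applies: 5 + 3 = 8.
§3 applies: 8 + 2 = 10.
§4 applies (level before this adjustment is 10 < 21, so +3): 10 + 3 = 13.
§5 applies: 13 − 2 = 11.
§6 applies: 11 + 3 = 14.
Final offense level: 14.
Criminal history: 9 prior points → Category Moderate (9-13).
Level 14 falls in the 12-15 band.
Grid: Level 12-15 × Category Moderate = 33-45 months.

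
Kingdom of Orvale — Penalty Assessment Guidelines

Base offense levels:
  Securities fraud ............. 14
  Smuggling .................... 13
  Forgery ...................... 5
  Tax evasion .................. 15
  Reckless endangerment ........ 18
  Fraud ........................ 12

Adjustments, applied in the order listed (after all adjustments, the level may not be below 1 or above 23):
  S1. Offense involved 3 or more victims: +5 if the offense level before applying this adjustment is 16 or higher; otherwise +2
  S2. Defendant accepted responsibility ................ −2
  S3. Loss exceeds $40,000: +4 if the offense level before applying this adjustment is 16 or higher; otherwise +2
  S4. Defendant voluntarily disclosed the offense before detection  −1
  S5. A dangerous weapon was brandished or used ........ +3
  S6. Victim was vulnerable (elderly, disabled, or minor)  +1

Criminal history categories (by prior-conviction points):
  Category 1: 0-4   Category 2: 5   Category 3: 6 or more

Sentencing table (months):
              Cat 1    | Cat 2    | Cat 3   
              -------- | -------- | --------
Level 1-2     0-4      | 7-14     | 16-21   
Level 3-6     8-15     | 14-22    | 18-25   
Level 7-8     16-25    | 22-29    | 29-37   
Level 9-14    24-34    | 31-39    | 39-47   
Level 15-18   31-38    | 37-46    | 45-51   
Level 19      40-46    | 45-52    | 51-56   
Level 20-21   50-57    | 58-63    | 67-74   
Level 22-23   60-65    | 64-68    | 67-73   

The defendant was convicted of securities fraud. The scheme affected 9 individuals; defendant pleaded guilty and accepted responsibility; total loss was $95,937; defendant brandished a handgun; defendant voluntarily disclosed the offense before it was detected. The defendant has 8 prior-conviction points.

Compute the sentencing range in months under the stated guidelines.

45-51 months

Base offense level for securities fraud: 14.
S1 applies (level before this adjustment is 14 < 16, so +2): 14 + 2 = 16.
S2 applies: 16 − 2 = 14.
S3 applies (level before this adjustment is 14 < 16, so +2): 14 + 2 = 16.
S4 applies: 16 − 1 = 15.
S5 applies: 15 + 3 = 18.
S6 does not apply.
Final offense level: 18.
Criminal history: 8 prior points → Category 3 (6+).
Level 18 falls in the 15-18 band.
Grid: Level 15-18 × Category 3 = 45-51 months.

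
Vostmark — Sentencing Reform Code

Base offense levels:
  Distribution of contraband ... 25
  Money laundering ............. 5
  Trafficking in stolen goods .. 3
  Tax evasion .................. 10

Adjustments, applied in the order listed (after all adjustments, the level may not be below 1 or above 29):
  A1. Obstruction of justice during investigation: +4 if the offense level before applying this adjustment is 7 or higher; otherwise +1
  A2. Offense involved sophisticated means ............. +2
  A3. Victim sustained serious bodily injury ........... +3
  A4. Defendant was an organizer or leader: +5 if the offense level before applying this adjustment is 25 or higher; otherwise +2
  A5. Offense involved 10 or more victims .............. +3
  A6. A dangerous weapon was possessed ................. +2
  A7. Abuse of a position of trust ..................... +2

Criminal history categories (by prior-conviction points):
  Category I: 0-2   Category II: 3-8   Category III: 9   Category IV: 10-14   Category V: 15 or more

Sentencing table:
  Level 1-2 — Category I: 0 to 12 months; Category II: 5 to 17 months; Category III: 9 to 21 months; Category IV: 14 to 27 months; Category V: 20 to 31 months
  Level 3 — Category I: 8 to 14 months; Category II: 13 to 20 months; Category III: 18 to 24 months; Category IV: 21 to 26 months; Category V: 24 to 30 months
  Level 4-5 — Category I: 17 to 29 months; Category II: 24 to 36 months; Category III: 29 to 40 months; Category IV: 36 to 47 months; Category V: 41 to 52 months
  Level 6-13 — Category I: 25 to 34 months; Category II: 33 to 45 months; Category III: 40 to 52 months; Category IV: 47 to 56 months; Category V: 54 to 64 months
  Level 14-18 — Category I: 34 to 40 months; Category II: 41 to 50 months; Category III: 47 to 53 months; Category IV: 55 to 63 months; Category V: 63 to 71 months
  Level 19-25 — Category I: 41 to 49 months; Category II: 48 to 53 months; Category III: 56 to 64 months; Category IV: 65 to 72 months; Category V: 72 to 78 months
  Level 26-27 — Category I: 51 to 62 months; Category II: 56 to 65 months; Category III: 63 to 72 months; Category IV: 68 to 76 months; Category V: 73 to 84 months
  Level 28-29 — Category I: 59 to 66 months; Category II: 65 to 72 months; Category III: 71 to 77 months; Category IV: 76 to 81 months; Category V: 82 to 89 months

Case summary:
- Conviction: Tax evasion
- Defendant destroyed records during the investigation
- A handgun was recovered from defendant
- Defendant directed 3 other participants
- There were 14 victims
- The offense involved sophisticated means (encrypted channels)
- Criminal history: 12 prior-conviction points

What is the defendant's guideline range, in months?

Base offense level for tax evasion: 10.
A1 applies (level before this adjustment is 10 ≥ 7, so +4): 10 + 4 = 14.
A2 applies: 14 + 2 = 16.
A4 applies (level before this adjustment is 16 < 25, so +2): 16 + 2 = 18.
A5 applies: 18 + 3 = 21.
A6 applies: 21 + 2 = 23.
Final offense level: 23.
Criminal history: 12 prior points → Category IV (10-14).
Level 23 falls in the 19-25 band.
Grid: Level 19-25 × Category IV = 65-72 months.

65-72 months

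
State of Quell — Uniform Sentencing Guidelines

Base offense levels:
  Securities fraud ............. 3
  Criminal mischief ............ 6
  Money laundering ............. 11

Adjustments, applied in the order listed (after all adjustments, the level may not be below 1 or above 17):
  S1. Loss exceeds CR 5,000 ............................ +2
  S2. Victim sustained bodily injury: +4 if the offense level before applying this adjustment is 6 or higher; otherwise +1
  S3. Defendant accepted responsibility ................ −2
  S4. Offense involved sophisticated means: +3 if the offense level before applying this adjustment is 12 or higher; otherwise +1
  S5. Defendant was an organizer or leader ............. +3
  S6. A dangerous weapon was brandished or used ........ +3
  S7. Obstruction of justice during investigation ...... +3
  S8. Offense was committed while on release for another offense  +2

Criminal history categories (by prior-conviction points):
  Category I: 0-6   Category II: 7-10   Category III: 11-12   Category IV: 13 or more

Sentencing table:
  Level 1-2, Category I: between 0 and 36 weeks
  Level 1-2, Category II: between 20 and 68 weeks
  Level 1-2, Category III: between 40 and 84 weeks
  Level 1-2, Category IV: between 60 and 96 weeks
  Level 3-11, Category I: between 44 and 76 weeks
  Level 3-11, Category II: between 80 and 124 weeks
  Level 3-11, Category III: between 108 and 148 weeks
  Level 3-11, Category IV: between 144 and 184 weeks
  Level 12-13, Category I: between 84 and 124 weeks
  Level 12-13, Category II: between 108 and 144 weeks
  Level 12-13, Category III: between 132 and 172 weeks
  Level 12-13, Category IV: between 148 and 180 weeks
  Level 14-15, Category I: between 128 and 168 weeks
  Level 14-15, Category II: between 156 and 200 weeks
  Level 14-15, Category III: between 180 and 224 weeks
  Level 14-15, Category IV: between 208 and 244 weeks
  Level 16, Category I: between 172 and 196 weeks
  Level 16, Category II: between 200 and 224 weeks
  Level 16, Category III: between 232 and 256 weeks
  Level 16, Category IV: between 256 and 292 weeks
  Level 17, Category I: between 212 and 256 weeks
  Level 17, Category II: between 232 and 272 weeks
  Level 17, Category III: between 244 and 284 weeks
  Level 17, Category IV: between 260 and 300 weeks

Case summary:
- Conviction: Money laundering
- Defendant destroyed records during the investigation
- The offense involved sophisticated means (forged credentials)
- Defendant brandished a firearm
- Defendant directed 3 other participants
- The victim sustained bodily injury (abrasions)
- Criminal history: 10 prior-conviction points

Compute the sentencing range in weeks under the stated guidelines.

232-272 weeks

Base offense level for money laundering: 11.
S1 does not apply.
S2 applies (level before this adjustment is 11 ≥ 6, so +4): 11 + 4 = 15.
S3 does not apply.
S4 applies (level before this adjustment is 15 ≥ 12, so +3): 15 + 3 = 18.
S5 applies: 18 + 3 = 21.
S6 applies: 21 + 3 = 24.
S7 applies: 24 + 3 = 27.
S8 does not apply.
Level 27 exceeds the maximum of 17; capped at 17.
Final offense level: 17.
Criminal history: 10 prior points → Category II (7-10).
Level 17 falls in the 17 band.
Grid: Level 17 × Category II = 232-272 weeks.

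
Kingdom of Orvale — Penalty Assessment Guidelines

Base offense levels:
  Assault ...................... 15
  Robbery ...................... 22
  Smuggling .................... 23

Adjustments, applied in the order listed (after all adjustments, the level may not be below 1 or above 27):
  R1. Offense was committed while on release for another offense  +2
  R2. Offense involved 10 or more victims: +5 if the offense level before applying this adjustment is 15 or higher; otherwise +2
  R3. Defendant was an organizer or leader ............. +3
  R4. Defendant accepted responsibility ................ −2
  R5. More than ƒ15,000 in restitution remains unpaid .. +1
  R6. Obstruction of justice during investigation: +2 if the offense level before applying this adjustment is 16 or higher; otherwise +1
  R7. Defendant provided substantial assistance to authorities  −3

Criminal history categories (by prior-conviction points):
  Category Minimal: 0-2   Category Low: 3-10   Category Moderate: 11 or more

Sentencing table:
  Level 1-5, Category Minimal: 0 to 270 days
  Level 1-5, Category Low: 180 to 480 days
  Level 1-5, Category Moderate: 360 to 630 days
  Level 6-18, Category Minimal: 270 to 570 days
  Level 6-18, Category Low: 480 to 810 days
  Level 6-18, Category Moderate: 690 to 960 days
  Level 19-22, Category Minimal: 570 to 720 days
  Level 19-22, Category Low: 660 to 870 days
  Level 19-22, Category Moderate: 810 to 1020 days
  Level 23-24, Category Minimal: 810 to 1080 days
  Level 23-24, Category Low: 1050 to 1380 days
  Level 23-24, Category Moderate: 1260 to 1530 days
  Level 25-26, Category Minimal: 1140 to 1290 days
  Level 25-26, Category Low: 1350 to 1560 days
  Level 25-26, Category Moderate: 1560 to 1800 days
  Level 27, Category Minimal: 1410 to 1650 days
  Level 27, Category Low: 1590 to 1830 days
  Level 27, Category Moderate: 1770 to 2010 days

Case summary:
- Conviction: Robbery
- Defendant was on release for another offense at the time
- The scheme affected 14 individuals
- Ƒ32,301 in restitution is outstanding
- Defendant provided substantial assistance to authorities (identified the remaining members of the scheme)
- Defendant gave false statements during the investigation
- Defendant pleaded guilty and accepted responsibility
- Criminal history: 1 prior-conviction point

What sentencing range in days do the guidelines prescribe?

1410-1650 days

Base offense level for robbery: 22.
R1 applies: 22 + 2 = 24.
R2 applies (level before this adjustment is 24 ≥ 15, so +5): 24 + 5 = 29.
R3 does not apply.
R4 applies: 29 − 2 = 27.
R5 applies: 27 + 1 = 28.
R6 applies (level before this adjustment is 28 ≥ 16, so +2): 28 + 2 = 30.
R7 applies: 30 − 3 = 27.
Final offense level: 27.
Criminal history: 1 prior point → Category Minimal (0-2).
Level 27 falls in the 27 band.
Grid: Level 27 × Category Minimal = 1410-1650 days.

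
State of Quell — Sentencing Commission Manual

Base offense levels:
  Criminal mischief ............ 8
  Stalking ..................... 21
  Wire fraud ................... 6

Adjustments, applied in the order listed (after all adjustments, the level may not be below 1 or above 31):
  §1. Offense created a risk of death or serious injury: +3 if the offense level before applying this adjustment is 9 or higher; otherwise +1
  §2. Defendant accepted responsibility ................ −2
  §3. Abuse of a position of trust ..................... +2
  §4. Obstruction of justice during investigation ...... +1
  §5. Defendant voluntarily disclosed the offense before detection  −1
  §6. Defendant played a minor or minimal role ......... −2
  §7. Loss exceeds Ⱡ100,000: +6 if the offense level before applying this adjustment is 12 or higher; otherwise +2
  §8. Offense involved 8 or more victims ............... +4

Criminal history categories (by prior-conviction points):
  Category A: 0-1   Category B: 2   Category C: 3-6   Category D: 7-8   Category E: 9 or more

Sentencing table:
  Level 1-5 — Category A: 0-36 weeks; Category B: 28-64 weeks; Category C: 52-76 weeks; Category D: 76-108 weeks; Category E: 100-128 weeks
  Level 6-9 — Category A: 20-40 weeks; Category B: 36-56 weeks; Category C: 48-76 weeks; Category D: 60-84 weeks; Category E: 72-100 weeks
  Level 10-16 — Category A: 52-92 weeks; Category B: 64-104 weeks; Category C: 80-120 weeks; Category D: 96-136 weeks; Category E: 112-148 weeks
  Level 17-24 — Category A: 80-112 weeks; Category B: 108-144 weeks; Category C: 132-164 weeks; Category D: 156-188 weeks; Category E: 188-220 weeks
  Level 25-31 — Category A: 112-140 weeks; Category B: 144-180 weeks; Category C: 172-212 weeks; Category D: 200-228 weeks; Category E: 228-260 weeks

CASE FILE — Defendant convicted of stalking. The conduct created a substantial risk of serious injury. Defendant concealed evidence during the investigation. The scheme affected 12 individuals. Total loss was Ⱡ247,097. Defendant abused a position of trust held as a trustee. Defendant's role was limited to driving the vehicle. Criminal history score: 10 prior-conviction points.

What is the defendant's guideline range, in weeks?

228-260 weeks

Base offense level for stalking: 21.
§1 applies (level before this adjustment is 21 ≥ 9, so +3): 21 + 3 = 24.
§3 applies: 24 + 2 = 26.
§4 applies: 26 + 1 = 27.
§5 does not apply.
§6 applies: 27 − 2 = 25.
§7 applies (level before this adjustment is 25 ≥ 12, so +6): 25 + 6 = 31.
§8 applies: 31 + 4 = 35.
Level 35 exceeds the maximum of 31; capped at 31.
Final offense level: 31.
Criminal history: 10 prior points → Category E (9+).
Level 31 falls in the 25-31 band.
Grid: Level 25-31 × Category E = 228-260 weeks.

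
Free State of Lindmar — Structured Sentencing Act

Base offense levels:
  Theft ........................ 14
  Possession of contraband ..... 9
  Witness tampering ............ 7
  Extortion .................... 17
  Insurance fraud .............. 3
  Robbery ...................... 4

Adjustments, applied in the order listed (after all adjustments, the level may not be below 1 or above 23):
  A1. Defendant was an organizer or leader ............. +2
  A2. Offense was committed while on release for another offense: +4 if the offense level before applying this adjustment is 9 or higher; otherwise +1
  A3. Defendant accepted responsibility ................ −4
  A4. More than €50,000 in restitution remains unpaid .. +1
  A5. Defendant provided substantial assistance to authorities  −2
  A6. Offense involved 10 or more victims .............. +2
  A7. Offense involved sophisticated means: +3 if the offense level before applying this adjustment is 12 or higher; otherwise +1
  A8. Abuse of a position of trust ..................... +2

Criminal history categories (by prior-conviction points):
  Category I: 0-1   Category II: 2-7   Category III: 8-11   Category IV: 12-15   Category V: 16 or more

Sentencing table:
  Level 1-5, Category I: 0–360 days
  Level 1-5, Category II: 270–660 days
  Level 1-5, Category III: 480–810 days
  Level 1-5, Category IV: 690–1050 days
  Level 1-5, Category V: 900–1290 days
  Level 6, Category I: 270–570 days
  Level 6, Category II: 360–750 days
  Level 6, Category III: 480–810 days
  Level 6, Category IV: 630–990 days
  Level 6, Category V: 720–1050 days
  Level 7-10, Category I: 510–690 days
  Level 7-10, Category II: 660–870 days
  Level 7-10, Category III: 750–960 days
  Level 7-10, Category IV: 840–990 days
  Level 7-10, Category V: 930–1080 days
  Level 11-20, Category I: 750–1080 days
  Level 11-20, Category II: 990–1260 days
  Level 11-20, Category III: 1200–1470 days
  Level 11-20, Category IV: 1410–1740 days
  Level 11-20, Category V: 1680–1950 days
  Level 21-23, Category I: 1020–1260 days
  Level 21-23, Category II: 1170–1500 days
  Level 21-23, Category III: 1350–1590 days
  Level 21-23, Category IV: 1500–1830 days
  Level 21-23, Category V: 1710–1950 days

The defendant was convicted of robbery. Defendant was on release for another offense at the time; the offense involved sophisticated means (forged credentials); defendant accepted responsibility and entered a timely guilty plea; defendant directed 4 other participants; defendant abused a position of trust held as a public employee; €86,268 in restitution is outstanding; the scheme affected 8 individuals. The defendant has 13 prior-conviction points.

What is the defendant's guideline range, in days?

Base offense level for robbery: 4.
A1 applies: 4 + 2 = 6.
A2 applies (level before this adjustment is 6 < 9, so +1): 6 + 1 = 7.
A3 applies: 7 − 4 = 3.
A4 applies: 3 + 1 = 4.
A5 does not apply.
A7 applies (level before this adjustment is 4 < 12, so +1): 4 + 1 = 5.
A8 applies: 5 + 2 = 7.
Final offense level: 7.
Criminal history: 13 prior points → Category IV (12-15).
Level 7 falls in the 7-10 band.
Grid: Level 7-10 × Category IV = 840-990 days.

840-990 days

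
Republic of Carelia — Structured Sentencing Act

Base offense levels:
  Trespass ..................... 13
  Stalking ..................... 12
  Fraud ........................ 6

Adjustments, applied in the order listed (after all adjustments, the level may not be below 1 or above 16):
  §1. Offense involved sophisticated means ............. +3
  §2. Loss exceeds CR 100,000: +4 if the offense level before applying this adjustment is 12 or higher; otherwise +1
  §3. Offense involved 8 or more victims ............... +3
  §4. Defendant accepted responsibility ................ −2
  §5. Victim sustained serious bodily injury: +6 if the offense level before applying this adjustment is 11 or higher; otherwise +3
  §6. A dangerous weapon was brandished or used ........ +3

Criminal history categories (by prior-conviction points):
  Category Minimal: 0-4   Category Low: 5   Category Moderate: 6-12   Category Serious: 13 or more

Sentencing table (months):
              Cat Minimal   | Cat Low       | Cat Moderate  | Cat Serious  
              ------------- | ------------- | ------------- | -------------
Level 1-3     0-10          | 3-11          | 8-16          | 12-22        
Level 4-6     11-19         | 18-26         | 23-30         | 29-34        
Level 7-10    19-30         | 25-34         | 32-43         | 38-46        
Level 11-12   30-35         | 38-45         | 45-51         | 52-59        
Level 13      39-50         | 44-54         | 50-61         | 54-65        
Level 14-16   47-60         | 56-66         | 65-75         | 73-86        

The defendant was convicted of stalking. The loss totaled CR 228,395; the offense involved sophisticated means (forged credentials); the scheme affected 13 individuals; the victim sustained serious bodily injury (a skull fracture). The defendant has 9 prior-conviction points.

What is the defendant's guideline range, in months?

65-75 months

Base offense level for stalking: 12.
§1 applies: 12 + 3 = 15.
§2 applies (level before this adjustment is 15 ≥ 12, so +4): 15 + 4 = 19.
§3 applies: 19 + 3 = 22.
§5 applies (level before this adjustment is 22 ≥ 11, so +6): 22 + 6 = 28.
Level 28 exceeds the maximum of 16; capped at 16.
Final offense level: 16.
Criminal history: 9 prior points → Category Moderate (6-12).
Level 16 falls in the 14-16 band.
Grid: Level 14-16 × Category Moderate = 65-75 months.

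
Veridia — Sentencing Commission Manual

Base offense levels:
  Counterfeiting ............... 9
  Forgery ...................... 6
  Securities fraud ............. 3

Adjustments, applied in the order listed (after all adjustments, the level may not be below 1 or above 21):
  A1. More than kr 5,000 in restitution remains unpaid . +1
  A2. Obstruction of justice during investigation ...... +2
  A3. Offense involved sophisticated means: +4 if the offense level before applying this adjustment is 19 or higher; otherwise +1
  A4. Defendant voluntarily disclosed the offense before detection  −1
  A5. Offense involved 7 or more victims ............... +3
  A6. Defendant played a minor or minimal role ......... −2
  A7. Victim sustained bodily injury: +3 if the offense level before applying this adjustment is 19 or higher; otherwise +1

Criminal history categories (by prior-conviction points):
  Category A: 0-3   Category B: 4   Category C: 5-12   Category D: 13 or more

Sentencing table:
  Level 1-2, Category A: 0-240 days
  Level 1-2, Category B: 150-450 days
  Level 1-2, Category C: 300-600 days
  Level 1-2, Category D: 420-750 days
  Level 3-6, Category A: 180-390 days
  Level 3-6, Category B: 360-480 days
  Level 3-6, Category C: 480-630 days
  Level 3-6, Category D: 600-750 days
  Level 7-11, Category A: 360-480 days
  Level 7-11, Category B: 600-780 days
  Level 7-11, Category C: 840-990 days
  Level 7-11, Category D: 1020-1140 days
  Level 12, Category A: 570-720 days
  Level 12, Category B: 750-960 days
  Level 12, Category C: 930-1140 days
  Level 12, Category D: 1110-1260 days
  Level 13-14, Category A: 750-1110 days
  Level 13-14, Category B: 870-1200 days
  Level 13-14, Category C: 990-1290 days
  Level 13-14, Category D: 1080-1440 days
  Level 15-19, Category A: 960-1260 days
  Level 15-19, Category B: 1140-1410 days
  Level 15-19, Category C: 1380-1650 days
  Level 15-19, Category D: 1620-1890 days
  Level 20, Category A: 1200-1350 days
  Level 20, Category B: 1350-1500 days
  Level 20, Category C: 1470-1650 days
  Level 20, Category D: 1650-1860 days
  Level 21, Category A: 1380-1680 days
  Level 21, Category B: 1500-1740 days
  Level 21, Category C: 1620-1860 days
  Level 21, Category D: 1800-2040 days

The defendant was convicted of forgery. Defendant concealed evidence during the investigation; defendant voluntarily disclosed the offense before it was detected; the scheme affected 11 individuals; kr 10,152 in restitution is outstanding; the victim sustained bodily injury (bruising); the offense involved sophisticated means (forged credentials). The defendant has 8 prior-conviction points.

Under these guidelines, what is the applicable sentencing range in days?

Base offense level for forgery: 6.
A1 applies: 6 + 1 = 7.
A2 applies: 7 + 2 = 9.
A3 applies (level before this adjustment is 9 < 19, so +1): 9 + 1 = 10.
A4 applies: 10 − 1 = 9.
A5 applies: 9 + 3 = 12.
A6 does not apply.
A7 applies (level before this adjustment is 12 < 19, so +1): 12 + 1 = 13.
Final offense level: 13.
Criminal history: 8 prior points → Category C (5-12).
Level 13 falls in the 13-14 band.
Grid: Level 13-14 × Category C = 990-1290 days.

990-1290 days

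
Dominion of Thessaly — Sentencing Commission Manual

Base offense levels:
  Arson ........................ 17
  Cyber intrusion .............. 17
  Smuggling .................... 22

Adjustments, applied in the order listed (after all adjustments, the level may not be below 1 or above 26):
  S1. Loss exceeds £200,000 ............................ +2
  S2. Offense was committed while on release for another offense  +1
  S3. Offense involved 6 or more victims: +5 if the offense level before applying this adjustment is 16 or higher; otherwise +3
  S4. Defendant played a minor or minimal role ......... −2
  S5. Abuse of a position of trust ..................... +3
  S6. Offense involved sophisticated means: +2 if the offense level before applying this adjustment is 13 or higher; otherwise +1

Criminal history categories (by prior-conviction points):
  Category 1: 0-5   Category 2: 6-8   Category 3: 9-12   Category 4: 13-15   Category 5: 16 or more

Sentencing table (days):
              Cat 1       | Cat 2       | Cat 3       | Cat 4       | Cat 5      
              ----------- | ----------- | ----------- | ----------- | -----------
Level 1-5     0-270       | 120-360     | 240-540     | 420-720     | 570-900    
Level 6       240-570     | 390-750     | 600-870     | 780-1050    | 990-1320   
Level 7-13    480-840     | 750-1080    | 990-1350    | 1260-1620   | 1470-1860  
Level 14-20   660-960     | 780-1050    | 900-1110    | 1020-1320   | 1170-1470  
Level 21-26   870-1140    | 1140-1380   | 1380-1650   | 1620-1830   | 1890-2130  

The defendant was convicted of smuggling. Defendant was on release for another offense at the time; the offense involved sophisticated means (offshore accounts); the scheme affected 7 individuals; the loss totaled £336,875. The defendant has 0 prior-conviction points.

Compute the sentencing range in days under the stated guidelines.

Base offense level for smuggling: 22.
S1 applies: 22 + 2 = 24.
S2 applies: 24 + 1 = 25.
S3 applies (level before this adjustment is 25 ≥ 16, so +5): 25 + 5 = 30.
S4 does not apply.
S5 does not apply.
S6 applies (level before this adjustment is 30 ≥ 13, so +2): 30 + 2 = 32.
Level 32 exceeds the maximum of 26; capped at 26.
Final offense level: 26.
Criminal history: 0 prior points → Category 1 (0-5).
Level 26 falls in the 21-26 band.
Grid: Level 21-26 × Category 1 = 870-1140 days.

870-1140 days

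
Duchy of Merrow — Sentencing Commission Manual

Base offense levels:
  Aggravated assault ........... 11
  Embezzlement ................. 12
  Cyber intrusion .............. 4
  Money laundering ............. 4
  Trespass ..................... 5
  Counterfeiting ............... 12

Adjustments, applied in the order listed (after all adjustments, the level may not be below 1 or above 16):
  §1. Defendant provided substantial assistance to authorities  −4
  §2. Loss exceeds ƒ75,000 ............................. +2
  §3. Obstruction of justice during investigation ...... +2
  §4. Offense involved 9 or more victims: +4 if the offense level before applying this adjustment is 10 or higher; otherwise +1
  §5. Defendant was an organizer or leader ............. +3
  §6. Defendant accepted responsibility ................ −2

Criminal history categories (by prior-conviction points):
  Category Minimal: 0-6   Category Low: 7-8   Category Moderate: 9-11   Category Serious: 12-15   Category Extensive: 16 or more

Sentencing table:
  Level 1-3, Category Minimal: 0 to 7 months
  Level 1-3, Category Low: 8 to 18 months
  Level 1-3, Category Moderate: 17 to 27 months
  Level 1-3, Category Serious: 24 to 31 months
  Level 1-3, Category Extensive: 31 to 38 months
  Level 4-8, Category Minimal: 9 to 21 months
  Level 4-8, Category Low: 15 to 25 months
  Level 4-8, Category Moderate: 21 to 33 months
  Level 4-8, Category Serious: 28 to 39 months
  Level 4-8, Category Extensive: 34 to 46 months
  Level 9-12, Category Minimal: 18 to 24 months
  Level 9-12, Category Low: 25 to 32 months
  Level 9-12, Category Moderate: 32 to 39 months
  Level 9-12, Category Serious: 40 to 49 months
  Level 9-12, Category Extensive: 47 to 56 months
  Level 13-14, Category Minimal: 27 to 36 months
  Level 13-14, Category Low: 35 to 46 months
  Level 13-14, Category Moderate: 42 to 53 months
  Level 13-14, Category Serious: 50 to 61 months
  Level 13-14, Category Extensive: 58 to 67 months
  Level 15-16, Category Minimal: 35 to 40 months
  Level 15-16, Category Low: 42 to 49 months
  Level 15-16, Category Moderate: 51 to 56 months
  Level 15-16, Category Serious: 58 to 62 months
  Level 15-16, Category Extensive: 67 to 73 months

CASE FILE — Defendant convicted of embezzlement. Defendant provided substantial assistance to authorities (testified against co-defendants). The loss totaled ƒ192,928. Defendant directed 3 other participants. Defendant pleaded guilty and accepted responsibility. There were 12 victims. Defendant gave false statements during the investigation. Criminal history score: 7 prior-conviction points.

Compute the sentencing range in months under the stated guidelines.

42-49 months

Base offense level for embezzlement: 12.
§1 applies: 12 − 4 = 8.
§2 applies: 8 + 2 = 10.
§3 applies: 10 + 2 = 12.
§4 applies (level before this adjustment is 12 ≥ 10, so +4): 12 + 4 = 16.
§5 applies: 16 + 3 = 19.
§6 applies: 19 − 2 = 17.
Level 17 exceeds the maximum of 16; capped at 16.
Final offense level: 16.
Criminal history: 7 prior points → Category Low (7-8).
Level 16 falls in the 15-16 band.
Grid: Level 15-16 × Category Low = 42-49 months.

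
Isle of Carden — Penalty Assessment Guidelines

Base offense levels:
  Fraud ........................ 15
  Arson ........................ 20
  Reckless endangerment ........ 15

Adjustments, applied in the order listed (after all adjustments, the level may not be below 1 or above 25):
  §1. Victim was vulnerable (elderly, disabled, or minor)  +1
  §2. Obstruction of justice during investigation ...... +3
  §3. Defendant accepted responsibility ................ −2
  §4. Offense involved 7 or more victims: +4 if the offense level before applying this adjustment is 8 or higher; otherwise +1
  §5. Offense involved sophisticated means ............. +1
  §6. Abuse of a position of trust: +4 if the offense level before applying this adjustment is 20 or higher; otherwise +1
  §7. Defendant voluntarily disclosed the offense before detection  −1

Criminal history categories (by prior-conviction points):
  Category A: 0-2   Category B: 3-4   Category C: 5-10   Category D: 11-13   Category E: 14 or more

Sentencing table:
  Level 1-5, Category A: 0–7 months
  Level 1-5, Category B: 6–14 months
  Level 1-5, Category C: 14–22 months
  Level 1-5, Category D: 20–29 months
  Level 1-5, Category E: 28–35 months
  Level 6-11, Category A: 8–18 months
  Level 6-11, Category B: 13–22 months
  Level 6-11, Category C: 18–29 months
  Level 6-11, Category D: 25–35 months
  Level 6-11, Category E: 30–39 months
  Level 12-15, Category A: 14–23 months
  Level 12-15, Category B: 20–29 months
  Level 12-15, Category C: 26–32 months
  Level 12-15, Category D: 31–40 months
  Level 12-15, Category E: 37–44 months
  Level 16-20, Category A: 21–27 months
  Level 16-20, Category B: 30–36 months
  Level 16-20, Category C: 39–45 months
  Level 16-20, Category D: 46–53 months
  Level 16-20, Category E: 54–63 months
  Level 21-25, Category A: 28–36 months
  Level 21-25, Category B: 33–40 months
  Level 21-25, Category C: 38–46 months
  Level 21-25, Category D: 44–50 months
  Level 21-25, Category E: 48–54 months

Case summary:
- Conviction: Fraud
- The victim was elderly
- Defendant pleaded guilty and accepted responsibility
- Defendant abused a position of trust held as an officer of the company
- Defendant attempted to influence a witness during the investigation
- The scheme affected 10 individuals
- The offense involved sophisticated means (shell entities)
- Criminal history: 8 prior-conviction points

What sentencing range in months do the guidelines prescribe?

38-46 months

Base offense level for fraud: 15.
§1 applies: 15 + 1 = 16.
§2 applies: 16 + 3 = 19.
§3 applies: 19 − 2 = 17.
§4 applies (level before this adjustment is 17 ≥ 8, so +4): 17 + 4 = 21.
§5 applies: 21 + 1 = 22.
§6 applies (level before this adjustment is 22 ≥ 20, so +4): 22 + 4 = 26.
Level 26 exceeds the maximum of 25; capped at 25.
Final offense level: 25.
Criminal history: 8 prior points → Category C (5-10).
Level 25 falls in the 21-25 band.
Grid: Level 21-25 × Category C = 38-46 months.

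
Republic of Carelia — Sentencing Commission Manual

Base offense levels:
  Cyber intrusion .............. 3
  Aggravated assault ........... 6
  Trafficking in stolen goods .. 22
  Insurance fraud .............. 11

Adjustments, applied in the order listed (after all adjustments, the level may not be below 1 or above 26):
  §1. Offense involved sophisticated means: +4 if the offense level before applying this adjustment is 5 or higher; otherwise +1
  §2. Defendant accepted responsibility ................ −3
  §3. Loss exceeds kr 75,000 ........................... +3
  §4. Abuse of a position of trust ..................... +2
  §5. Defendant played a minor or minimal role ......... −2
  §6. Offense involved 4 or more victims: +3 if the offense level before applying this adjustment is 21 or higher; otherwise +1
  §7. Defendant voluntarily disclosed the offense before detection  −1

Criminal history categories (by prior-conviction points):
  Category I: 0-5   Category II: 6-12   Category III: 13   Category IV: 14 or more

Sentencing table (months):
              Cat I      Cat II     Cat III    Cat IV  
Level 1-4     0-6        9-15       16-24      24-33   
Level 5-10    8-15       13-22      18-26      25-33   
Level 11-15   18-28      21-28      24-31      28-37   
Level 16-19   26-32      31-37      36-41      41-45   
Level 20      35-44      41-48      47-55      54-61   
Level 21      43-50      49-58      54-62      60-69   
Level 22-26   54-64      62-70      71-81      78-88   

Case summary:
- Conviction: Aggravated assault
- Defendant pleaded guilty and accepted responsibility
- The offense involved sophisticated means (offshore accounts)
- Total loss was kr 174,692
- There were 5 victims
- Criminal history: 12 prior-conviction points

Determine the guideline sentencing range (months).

21-28 months

Base offense level for aggravated assault: 6.
§1 applies (level before this adjustment is 6 ≥ 5, so +4): 6 + 4 = 10.
§2 applies: 10 − 3 = 7.
§3 applies: 7 + 3 = 10.
§4 does not apply.
§5 does not apply.
§6 applies (level before this adjustment is 10 < 21, so +1): 10 + 1 = 11.
Final offense level: 11.
Criminal history: 12 prior points → Category II (6-12).
Level 11 falls in the 11-15 band.
Grid: Level 11-15 × Category II = 21-28 months.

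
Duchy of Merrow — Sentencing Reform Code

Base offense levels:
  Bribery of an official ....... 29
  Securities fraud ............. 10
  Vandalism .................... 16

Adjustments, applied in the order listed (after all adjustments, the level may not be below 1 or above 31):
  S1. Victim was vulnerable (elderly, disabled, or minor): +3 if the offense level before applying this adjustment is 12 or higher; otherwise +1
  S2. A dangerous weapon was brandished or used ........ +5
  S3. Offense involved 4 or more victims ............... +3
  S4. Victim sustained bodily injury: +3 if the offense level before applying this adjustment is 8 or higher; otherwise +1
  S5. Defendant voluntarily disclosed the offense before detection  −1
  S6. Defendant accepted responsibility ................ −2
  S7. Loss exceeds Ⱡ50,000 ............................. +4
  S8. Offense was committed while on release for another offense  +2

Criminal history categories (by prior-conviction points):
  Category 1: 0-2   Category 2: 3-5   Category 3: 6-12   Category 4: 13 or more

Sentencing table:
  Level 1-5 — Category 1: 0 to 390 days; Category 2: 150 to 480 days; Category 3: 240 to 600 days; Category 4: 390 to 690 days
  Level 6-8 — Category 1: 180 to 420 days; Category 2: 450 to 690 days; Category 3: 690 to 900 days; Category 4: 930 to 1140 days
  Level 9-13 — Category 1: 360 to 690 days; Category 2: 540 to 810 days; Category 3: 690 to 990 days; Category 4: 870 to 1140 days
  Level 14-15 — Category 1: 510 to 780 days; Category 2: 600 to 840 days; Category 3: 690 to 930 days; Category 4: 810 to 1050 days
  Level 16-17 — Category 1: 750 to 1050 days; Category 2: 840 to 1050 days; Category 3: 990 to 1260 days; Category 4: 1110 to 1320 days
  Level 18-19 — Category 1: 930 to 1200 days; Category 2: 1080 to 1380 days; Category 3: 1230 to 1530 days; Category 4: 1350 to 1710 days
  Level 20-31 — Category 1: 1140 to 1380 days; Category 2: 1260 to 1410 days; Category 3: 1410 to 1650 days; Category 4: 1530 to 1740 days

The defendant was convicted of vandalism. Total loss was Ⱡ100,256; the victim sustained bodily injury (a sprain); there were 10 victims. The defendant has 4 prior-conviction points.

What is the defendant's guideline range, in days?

Base offense level for vandalism: 16.
S1 does not apply.
S3 applies: 16 + 3 = 19.
S4 applies (level before this adjustment is 19 ≥ 8, so +3): 19 + 3 = 22.
S6 does not apply.
S7 applies: 22 + 4 = 26.
S8 does not apply.
Final offense level: 26.
Criminal history: 4 prior points → Category 2 (3-5).
Level 26 falls in the 20-31 band.
Grid: Level 20-31 × Category 2 = 1260-1410 days.

1260-1410 days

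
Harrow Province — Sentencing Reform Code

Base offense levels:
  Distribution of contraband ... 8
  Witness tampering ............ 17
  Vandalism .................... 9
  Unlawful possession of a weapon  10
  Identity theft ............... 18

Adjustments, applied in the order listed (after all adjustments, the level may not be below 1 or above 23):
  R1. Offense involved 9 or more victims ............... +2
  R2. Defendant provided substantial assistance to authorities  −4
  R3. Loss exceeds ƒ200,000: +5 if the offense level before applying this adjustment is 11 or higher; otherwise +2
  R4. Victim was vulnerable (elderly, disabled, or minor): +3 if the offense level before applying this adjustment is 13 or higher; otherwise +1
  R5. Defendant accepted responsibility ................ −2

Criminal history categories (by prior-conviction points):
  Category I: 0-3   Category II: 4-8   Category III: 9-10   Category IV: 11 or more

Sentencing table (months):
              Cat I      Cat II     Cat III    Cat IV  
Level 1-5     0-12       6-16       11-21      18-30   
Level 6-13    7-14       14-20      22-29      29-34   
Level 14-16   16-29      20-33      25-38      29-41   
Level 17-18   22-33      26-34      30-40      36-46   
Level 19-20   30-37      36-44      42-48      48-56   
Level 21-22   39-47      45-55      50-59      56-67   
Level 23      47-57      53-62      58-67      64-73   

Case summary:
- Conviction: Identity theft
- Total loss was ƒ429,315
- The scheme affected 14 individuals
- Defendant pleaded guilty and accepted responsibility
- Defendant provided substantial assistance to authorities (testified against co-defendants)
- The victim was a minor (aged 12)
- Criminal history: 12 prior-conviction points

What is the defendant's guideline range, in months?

56-67 months

Base offense level for identity theft: 18.
R1 applies: 18 + 2 = 20.
R2 applies: 20 − 4 = 16.
R3 applies (level before this adjustment is 16 ≥ 11, so +5): 16 + 5 = 21.
R4 applies (level before this adjustment is 21 ≥ 13, so +3): 21 + 3 = 24.
R5 applies: 24 − 2 = 22.
Final offense level: 22.
Criminal history: 12 prior points → Category IV (11+).
Level 22 falls in the 21-22 band.
Grid: Level 21-22 × Category IV = 56-67 months.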